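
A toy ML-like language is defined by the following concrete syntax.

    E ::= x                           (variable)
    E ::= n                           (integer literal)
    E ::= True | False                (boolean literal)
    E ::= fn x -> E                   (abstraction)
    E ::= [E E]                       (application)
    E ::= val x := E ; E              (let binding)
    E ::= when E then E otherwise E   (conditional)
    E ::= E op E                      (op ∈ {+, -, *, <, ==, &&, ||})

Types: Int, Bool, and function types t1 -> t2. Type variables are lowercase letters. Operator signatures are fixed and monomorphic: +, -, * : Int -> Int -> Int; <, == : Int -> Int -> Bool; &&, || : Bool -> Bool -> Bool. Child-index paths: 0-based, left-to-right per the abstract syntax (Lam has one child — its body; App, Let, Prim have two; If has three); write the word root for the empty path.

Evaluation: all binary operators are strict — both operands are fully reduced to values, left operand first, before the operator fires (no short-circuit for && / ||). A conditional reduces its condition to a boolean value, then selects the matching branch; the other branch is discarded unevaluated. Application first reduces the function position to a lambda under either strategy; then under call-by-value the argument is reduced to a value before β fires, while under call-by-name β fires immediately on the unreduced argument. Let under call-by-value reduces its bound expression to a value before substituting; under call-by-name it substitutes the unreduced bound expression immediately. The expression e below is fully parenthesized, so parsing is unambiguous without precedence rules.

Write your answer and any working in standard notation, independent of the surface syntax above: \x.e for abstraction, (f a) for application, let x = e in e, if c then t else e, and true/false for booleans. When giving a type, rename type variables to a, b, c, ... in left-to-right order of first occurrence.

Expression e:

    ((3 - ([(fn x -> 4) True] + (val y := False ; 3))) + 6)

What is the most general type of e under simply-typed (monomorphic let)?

Trace:
  unify Int ~ Int
\x._ : a -> Int
  unify a -> Int ~ Bool -> b
  unify a ~ Bool
  unify Int ~ b
_ _ : Int
  unify Int ~ Int
let y : Bool
  unify Int ~ Int
  unify Int ~ Int
  unify Int ~ Int
  unify Int ~ Int

Answer: Int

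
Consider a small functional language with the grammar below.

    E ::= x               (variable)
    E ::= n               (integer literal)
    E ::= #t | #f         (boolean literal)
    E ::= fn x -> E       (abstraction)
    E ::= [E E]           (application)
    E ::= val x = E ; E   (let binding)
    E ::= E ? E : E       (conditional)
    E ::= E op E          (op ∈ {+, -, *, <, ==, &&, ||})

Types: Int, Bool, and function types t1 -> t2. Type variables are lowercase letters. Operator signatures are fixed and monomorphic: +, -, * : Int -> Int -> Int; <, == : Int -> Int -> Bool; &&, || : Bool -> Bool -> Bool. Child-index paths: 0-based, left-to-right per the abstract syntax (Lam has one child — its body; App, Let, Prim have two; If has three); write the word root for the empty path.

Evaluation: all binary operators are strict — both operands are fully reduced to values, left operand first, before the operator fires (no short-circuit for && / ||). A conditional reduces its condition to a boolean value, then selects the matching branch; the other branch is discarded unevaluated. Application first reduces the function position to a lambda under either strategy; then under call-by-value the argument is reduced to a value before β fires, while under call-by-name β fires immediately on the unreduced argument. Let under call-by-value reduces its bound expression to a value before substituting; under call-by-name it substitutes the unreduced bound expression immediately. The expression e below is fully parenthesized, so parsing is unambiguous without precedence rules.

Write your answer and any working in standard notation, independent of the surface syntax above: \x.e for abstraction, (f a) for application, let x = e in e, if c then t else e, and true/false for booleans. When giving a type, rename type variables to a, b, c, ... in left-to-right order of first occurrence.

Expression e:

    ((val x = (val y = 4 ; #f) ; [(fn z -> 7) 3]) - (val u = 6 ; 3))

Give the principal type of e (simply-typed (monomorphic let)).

Trace:
let y : Int
let x : Bool
\z._ : a -> Int
  unify a -> Int ~ Int -> b
  unify a ~ Int
  unify Int ~ b
_ _ : Int
  unify Int ~ Int
let u : Int
  unify Int ~ Int

Answer: Int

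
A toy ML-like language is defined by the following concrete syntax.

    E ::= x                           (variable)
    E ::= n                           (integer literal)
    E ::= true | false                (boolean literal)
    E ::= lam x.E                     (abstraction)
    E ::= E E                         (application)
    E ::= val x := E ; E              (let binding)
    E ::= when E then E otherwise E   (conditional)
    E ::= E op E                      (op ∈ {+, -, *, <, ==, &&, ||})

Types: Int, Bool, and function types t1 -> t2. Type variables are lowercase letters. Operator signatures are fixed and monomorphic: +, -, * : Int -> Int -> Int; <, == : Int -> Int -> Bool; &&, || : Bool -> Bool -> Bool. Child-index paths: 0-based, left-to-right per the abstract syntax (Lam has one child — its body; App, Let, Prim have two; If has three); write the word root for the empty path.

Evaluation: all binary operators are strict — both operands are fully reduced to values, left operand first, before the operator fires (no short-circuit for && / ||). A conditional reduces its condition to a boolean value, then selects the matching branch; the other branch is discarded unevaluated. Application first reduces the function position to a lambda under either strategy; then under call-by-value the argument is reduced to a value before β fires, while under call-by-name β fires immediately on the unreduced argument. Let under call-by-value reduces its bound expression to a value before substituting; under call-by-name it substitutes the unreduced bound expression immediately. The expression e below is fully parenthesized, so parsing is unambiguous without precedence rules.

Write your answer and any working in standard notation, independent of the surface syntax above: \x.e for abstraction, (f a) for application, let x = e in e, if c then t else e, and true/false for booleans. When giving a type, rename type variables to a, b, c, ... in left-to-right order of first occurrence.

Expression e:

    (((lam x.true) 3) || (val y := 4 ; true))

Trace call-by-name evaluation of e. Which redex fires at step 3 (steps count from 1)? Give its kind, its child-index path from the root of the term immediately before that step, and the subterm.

Answer: delta at root : (true || true)

Derivation:
step 0: (((\x.true) 3) || (let y = 4 in true))
step 1: [beta@0] (true || (let y = 4 in true))
step 2: [let@1] (true || true)
step 3: [delta@root] true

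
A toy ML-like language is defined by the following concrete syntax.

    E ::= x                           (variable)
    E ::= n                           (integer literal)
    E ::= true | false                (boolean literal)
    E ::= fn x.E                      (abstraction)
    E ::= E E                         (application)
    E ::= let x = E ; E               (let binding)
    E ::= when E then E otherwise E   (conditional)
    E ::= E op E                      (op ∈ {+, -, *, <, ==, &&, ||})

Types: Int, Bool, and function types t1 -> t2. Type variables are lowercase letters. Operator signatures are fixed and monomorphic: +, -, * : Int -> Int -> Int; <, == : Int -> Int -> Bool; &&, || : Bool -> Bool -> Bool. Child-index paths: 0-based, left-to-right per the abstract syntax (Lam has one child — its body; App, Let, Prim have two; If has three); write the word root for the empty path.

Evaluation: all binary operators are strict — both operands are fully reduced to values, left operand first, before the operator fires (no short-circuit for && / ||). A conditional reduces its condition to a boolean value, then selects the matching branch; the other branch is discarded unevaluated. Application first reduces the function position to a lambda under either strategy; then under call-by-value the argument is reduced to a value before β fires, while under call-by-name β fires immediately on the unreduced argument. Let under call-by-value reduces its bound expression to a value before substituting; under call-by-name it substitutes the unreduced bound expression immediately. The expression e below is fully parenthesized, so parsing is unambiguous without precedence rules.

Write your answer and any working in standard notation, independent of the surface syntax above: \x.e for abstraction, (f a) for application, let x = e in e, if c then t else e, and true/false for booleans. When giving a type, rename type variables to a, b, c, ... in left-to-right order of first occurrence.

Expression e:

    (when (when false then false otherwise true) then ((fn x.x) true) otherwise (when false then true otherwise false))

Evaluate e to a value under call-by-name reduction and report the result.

Answer: true

Derivation:
step 0: (if (if false then false else true) then ((\x.x) true) else (if false then true else false))
step 1: [if@0] (if true then ((\x.x) true) else (if false then true else false))
step 2: [if@root] ((\x.x) true)
step 3: [beta@root] true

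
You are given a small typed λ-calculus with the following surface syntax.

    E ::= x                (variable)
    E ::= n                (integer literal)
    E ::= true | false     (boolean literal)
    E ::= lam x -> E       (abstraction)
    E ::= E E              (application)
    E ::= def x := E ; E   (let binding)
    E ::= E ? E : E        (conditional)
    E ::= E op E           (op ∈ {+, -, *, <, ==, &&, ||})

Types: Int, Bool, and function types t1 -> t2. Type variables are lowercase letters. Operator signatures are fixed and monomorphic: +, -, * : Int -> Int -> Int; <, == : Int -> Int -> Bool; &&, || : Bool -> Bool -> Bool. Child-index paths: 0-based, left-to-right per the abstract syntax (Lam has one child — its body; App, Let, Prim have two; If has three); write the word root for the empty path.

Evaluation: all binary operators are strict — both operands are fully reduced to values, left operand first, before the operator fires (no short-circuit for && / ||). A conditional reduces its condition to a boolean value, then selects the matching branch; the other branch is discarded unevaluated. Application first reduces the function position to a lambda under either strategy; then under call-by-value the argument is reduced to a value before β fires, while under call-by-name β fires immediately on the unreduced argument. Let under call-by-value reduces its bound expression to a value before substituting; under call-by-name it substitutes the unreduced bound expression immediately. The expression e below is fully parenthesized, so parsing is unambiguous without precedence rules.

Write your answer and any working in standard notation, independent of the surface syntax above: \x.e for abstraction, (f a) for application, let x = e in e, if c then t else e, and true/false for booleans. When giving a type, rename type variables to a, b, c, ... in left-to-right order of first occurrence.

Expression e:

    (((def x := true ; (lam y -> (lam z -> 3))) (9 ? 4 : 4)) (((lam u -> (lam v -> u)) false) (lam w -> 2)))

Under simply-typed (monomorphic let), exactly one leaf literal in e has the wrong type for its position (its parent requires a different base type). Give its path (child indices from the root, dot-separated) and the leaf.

Trace:
let x : Bool
\z._ : b -> Int
\y._ : a -> b -> Int
  unify Int ~ Bool
  FAIL: mismatch Int ~ Bool

Answer: 0.1.0 : 9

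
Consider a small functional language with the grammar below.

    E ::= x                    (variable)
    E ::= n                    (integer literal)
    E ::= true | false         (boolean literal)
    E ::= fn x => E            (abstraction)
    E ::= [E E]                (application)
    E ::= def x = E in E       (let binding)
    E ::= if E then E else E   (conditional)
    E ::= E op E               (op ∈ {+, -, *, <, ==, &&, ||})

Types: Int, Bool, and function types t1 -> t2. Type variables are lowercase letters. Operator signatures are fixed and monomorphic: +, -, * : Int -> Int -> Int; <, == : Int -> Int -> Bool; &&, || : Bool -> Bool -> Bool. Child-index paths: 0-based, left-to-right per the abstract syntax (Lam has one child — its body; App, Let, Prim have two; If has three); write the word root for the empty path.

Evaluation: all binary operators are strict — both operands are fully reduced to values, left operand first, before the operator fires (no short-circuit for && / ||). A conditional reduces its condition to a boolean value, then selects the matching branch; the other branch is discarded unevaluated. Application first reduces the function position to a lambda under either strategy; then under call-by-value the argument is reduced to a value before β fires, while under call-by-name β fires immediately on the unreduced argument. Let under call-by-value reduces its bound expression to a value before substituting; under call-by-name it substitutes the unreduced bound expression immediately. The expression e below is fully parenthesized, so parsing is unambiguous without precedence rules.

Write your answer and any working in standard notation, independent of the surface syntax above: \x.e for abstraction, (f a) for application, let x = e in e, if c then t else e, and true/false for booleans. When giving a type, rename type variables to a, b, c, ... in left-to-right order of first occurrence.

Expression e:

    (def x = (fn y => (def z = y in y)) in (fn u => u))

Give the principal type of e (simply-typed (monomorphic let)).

Trace:
y : a
let z : a
y : a
\y._ : a -> a
let x : a -> a
u : b
\u._ : b -> b

Answer: a -> a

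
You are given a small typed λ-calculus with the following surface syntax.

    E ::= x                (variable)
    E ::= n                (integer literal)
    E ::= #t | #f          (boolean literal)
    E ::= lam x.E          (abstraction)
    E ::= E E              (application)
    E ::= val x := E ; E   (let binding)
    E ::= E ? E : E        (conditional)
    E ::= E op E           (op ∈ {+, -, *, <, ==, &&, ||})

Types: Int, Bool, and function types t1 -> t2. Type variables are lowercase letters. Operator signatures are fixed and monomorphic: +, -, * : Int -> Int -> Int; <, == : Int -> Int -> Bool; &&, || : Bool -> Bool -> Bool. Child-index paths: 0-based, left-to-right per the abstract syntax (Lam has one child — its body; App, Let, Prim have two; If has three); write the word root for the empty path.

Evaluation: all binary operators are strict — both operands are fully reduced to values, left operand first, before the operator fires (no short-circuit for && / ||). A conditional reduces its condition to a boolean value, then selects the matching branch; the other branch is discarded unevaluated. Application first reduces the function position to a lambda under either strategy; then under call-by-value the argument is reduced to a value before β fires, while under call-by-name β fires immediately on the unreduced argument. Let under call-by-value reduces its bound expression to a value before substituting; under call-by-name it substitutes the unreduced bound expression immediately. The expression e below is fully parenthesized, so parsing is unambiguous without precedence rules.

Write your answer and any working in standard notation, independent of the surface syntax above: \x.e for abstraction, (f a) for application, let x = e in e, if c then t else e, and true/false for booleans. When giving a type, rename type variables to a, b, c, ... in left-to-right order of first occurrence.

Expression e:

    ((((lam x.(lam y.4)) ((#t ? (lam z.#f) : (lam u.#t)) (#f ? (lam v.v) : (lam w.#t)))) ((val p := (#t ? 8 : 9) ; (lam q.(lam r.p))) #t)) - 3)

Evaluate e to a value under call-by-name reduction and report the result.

Answer: 1

Working:
step 0: ((((\x.(\y.4)) ((if true then (\z.false) else (\u.true)) (if false then (\v.v) else (\w.true)))) ((let p = (if true then 8 else 9) in (\q.(\r.p))) true)) - 3)
step 1: [beta@0.0] (((\y.4) ((let p = (if true then 8 else 9) in (\q.(\r.p))) true)) - 3)
step 2: [beta@0] (4 - 3)
step 3: [delta@root] 1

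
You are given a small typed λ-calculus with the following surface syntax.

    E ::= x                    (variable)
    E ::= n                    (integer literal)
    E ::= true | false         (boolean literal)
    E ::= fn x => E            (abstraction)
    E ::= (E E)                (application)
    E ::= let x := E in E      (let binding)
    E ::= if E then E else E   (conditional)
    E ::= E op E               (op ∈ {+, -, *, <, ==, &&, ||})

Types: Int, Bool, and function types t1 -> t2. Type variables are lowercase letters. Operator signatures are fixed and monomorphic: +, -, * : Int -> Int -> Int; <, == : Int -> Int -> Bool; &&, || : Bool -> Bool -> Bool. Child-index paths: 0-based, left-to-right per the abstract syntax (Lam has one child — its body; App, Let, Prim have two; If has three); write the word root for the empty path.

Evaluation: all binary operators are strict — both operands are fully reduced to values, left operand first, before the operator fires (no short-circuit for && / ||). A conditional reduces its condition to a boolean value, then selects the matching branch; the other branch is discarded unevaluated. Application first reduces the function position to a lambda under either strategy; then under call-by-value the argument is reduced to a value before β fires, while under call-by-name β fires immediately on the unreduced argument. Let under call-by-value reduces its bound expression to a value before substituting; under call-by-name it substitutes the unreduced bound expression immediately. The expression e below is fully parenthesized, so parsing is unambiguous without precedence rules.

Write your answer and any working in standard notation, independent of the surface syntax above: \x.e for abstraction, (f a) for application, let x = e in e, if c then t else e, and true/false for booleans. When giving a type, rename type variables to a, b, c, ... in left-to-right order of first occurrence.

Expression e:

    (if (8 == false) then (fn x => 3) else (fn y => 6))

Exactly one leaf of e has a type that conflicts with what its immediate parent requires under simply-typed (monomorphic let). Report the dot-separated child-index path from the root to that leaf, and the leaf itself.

Derivation:
  unify Int ~ Int
  unify Bool ~ Int
  FAIL: mismatch Bool ~ Int

Answer: 0.1 : false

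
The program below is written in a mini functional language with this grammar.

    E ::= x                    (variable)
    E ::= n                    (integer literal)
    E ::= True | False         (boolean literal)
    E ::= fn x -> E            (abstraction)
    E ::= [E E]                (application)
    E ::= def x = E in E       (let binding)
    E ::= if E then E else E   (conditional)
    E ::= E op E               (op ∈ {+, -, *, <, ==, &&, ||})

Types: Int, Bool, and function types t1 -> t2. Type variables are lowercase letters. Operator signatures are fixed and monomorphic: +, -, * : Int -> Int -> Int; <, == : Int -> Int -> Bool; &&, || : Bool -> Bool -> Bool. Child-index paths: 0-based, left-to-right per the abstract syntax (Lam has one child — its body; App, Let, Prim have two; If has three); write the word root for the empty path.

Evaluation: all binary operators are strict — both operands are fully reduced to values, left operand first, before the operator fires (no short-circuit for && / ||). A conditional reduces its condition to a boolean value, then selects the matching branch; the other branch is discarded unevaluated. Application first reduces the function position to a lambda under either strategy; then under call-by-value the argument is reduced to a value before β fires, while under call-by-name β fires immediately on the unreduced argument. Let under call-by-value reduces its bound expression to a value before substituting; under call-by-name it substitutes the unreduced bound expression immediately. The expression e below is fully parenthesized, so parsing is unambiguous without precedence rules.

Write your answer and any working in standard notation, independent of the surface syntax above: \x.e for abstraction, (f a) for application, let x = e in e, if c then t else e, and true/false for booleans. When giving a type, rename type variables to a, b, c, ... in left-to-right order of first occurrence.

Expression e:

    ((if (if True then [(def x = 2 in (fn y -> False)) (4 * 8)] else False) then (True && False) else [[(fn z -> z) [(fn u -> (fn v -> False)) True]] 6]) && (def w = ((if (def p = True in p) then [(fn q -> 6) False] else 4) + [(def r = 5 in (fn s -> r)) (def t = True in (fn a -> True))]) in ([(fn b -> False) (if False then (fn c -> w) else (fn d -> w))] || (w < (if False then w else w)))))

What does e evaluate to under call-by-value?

Working:
step 0: ((if (if true then ((let x = 2 in (\y.false)) (4 * 8)) else false) then (true && false) else (((\z.z) ((\u.(\v.false)) true)) 6)) && (let w = ((if (let p = true in p) then ((\q.6) false) else 4) + ((let r = 5 in (\s.r)) (let t = true in (\a.true)))) in (((\b.false) (if false then (\c.w) else (\d.w))) || (w < (if false then w else w)))))
step 1: [if@0.0] ((if ((let x = 2 in (\y.false)) (4 * 8)) then (true && false) else (((\z.z) ((\u.(\v.false)) true)) 6)) && (let w = ((if (let p = true in p) then ((\q.6) false) else 4) + ((let r = 5 in (\s.r)) (let t = true in (\a.true)))) in (((\b.false) (if false then (\c.w) else (\d.w))) || (w < (if false then w else w)))))
step 2: [let@0.0.0] ((if ((\y.false) (4 * 8)) then (true && false) else (((\z.z) ((\u.(\v.false)) true)) 6)) && (let w = ((if (let p = true in p) then ((\q.6) false) else 4) + ((let r = 5 in (\s.r)) (let t = true in (\a.true)))) in (((\b.false) (if false then (\c.w) else (\d.w))) || (w < (if false then w else w)))))
step 3: [delta@0.0.1] ((if ((\y.false) 32) then (true && false) else (((\z.z) ((\u.(\v.false)) true)) 6)) && (let w = ((if (let p = true in p) then ((\q.6) false) else 4) + ((let r = 5 in (\s.r)) (let t = true in (\a.true)))) in (((\b.false) (if false then (\c.w) else (\d.w))) || (w < (if false then w else w)))))
step 4: [beta@0.0] ((if false then (true && false) else (((\z.z) ((\u.(\v.false)) true)) 6)) && (let w = ((if (let p = true in p) then ((\q.6) false) else 4) + ((let r = 5 in (\s.r)) (let t = true in (\a.true)))) in (((\b.false) (if false then (\c.w) else (\d.w))) || (w < (if false then w else w)))))
step 5: [if@0] ((((\z.z) ((\u.(\v.false)) true)) 6) && (let w = ((if (let p = true in p) then ((\q.6) false) else 4) + ((let r = 5 in (\s.r)) (let t = true in (\a.true)))) in (((\b.false) (if false then (\c.w) else (\d.w))) || (w < (if false then w else w)))))
step 6: [beta@0.0.1] ((((\z.z) (\v.false)) 6) && (let w = ((if (let p = true in p) then ((\q.6) false) else 4) + ((let r = 5 in (\s.r)) (let t = true in (\a.true)))) in (((\b.false) (if false then (\c.w) else (\d.w))) || (w < (if false then w else w)))))
step 7: [beta@0.0] (((\v.false) 6) && (let w = ((if (let p = true in p) then ((\q.6) false) else 4) + ((let r = 5 in (\s.r)) (let t = true in (\a.true)))) in (((\b.false) (if false then (\c.w) else (\d.w))) || (w < (if false then w else w)))))
step 8: [beta@0] (false && (let w = ((if (let p = true in p) then ((\q.6) false) else 4) + ((let r = 5 in (\s.r)) (let t = true in (\a.true)))) in (((\b.false) (if false then (\c.w) else (\d.w))) || (w < (if false then w else w)))))
step 9: [let@1.0.0.0] (false && (let w = ((if true then ((\q.6) false) else 4) + ((let r = 5 in (\s.r)) (let t = true in (\a.true)))) in (((\b.false) (if false then (\c.w) else (\d.w))) || (w < (if false then w else w)))))
step 10: [if@1.0.0] (false && (let w = (((\q.6) false) + ((let r = 5 in (\s.r)) (let t = true in (\a.true)))) in (((\b.false) (if false then (\c.w) else (\d.w))) || (w < (if false then w else w)))))
step 11: [beta@1.0.0] (false && (let w = (6 + ((let r = 5 in (\s.r)) (let t = true in (\a.true)))) in (((\b.false) (if false then (\c.w) else (\d.w))) || (w < (if false then w else w)))))
step 12: [let@1.0.1.0] (false && (let w = (6 + ((\s.5) (let t = true in (\a.true)))) in (((\b.false) (if false then (\c.w) else (\d.w))) || (w < (if false then w else w)))))
step 13: [let@1.0.1.1] (false && (let w = (6 + ((\s.5) (\a.true))) in (((\b.false) (if false then (\c.w) else (\d.w))) || (w < (if false then w else w)))))
step 14: [beta@1.0.1] (false && (let w = (6 + 5) in (((\b.false) (if false then (\c.w) else (\d.w))) || (w < (if false then w else w)))))
step 15: [delta@1.0] (false && (let w = 11 in (((\b.false) (if false then (\c.w) else (\d.w))) || (w < (if false then w else w)))))
step 16: [let@1] (false && (((\b.false) (if false then (\c.11) else (\d.11))) || (11 < (if false then 11 else 11))))
step 17: [if@1.0.1] (false && (((\b.false) (\d.11)) || (11 < (if false then 11 else 11))))
step 18: [beta@1.0] (false && (false || (11 < (if false then 11 else 11))))
step 19: [if@1.1.1] (false && (false || (11 < 11)))
step 20: [delta@1.1] (false && (false || false))
step 21: [delta@1] (false && false)
step 22: [delta@root] false

Answer: false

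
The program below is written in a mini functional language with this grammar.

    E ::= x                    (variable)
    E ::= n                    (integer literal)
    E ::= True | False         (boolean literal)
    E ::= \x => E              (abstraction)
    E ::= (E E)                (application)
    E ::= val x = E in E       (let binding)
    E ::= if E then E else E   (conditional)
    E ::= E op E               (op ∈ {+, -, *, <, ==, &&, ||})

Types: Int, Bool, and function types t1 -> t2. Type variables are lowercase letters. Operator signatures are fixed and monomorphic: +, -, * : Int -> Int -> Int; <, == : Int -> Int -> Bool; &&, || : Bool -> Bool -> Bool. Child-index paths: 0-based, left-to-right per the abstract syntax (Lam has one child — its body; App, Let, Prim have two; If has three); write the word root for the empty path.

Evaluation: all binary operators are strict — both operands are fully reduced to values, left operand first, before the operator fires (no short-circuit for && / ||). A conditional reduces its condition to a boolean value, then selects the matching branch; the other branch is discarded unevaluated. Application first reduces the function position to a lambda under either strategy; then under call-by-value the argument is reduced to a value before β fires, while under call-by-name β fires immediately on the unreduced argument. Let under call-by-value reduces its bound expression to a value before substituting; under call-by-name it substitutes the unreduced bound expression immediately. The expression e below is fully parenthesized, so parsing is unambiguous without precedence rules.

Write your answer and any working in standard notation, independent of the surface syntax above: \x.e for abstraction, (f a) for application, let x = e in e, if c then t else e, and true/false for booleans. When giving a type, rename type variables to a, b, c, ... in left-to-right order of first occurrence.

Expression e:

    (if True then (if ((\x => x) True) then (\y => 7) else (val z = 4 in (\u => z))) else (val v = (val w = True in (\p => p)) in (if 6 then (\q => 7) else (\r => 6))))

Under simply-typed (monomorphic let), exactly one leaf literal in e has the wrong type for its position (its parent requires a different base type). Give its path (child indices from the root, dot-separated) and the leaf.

Derivation:
  unify Bool ~ Bool
x : a
\x._ : a -> a
  unify a -> a ~ Bool -> b
  unify a ~ Bool
  unify Bool ~ b
_ _ : Bool
  unify Bool ~ Bool
\y._ : c -> Int
let z : Int
z : Int
\u._ : d -> Int
  unify c -> Int ~ d -> Int
  unify c ~ d
  unify Int ~ Int
let w : Bool
p : e
\p._ : e -> e
let v : e -> e
  unify Int ~ Bool
  FAIL: mismatch Int ~ Bool

Answer: 2.1.0 : 6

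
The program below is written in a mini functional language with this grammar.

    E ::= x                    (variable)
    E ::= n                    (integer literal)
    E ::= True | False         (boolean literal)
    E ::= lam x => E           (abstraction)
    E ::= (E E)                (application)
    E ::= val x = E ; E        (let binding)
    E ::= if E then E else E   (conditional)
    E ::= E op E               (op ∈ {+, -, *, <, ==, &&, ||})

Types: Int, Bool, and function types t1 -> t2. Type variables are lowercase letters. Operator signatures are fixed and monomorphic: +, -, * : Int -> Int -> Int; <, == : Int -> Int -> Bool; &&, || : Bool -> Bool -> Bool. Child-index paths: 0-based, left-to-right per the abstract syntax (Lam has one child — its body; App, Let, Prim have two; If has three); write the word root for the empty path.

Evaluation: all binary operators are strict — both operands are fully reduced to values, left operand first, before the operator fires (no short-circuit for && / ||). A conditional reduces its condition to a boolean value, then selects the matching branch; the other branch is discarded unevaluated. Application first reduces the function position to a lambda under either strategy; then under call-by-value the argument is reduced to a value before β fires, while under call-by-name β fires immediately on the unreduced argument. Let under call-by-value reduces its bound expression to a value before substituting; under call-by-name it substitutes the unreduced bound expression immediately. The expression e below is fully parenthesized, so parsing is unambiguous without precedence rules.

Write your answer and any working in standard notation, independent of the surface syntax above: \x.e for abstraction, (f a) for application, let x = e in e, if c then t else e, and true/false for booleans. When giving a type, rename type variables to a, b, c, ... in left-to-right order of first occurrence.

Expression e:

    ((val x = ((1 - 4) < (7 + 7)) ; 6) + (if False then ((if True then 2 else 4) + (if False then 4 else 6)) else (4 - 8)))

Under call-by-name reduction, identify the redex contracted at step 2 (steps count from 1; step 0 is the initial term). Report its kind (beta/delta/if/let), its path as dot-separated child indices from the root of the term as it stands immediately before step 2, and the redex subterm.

Trace:
step 0: ((let x = ((1 - 4) < (7 + 7)) in 6) + (if false then ((if true then 2 else 4) + (if false then 4 else 6)) else (4 - 8)))
step 1: [let@0] (6 + (if false then ((if true then 2 else 4) + (if false then 4 else 6)) else (4 - 8)))
step 2: [if@1] (6 + (4 - 8))

Answer: if at 1 : (if false then ((if true then 2 else 4) + (if false then 4 else 6)) else (4 - 8))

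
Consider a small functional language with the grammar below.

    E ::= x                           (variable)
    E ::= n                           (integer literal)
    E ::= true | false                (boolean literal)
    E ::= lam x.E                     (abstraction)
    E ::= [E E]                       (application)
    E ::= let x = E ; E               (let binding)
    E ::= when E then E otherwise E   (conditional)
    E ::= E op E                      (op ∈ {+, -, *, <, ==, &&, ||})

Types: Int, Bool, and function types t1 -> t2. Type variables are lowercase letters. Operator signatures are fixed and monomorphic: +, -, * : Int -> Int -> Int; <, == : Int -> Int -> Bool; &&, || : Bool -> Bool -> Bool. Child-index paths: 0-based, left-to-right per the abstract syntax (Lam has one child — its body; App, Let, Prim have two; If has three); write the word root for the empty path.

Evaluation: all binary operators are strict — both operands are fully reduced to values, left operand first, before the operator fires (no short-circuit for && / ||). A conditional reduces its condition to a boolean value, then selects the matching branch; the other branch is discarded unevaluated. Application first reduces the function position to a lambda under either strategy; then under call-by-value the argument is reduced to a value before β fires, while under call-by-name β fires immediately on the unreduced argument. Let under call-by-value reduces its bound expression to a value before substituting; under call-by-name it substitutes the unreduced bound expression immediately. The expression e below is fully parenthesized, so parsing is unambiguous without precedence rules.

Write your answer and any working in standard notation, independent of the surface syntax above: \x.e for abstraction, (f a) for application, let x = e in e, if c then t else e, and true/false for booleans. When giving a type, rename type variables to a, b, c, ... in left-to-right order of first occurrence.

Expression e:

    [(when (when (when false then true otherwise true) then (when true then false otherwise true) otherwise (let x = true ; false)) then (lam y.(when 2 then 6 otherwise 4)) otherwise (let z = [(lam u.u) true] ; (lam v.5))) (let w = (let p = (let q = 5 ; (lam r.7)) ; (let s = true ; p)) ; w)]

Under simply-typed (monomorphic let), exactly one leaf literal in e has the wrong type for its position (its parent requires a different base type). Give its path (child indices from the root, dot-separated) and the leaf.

Derivation:
  unify Bool ~ Bool
  unify Bool ~ Bool
  unify Bool ~ Bool
  unify Bool ~ Bool
  unify Bool ~ Bool
let x : Bool
  unify Bool ~ Bool
  unify Bool ~ Bool
  unify Int ~ Bool
  FAIL: mismatch Int ~ Bool

Answer: 0.1.0.0 : 2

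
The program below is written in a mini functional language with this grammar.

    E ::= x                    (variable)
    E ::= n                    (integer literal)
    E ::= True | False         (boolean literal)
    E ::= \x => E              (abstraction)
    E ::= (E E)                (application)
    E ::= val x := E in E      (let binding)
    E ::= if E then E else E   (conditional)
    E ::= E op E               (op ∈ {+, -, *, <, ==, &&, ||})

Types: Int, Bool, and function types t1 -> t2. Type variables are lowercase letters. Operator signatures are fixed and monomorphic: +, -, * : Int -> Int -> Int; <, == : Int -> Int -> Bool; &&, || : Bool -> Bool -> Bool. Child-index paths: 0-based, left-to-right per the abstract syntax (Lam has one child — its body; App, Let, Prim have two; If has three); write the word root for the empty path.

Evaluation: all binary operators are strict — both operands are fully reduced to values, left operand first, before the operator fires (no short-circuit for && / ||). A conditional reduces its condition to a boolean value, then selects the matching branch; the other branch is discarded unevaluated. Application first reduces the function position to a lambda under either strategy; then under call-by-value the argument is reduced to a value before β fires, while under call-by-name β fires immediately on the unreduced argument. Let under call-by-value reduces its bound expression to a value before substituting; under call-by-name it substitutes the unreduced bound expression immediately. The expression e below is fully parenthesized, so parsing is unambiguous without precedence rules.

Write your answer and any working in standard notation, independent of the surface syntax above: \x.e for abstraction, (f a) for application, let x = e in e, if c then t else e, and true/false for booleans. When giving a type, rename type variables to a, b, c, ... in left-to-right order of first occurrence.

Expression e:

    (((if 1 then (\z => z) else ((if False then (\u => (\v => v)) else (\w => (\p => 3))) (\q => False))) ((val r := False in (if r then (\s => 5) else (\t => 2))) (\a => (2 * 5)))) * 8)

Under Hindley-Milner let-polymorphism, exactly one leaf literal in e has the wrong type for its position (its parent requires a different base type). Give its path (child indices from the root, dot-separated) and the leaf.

Working:
  unify Int ~ Bool
  FAIL: mismatch Int ~ Bool

Answer: 0.0.0 : 1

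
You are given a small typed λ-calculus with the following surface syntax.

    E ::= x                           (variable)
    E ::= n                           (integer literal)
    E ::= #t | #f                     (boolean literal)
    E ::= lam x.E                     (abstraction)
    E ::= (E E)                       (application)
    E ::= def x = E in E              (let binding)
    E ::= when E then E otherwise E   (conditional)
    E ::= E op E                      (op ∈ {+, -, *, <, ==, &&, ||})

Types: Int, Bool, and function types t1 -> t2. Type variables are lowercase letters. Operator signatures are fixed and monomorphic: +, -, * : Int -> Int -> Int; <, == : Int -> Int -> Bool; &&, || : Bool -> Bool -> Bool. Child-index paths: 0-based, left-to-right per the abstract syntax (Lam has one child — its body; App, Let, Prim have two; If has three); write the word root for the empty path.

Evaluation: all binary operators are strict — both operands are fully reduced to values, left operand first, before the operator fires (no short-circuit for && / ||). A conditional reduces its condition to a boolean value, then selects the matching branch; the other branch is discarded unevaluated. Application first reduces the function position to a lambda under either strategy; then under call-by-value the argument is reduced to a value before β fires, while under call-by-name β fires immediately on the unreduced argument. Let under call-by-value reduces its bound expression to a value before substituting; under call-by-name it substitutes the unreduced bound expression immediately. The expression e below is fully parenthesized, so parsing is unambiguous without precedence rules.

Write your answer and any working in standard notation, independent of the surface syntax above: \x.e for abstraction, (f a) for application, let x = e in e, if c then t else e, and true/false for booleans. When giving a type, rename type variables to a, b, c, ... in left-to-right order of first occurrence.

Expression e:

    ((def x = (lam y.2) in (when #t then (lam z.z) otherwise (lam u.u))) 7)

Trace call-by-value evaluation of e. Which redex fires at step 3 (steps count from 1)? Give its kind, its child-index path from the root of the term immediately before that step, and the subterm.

Answer: beta at root : ((\z.z) 7)

Derivation:
step 0: ((let x = (\y.2) in (if true then (\z.z) else (\u.u))) 7)
step 1: [let@0] ((if true then (\z.z) else (\u.u)) 7)
step 2: [if@0] ((\z.z) 7)
step 3: [beta@root] 7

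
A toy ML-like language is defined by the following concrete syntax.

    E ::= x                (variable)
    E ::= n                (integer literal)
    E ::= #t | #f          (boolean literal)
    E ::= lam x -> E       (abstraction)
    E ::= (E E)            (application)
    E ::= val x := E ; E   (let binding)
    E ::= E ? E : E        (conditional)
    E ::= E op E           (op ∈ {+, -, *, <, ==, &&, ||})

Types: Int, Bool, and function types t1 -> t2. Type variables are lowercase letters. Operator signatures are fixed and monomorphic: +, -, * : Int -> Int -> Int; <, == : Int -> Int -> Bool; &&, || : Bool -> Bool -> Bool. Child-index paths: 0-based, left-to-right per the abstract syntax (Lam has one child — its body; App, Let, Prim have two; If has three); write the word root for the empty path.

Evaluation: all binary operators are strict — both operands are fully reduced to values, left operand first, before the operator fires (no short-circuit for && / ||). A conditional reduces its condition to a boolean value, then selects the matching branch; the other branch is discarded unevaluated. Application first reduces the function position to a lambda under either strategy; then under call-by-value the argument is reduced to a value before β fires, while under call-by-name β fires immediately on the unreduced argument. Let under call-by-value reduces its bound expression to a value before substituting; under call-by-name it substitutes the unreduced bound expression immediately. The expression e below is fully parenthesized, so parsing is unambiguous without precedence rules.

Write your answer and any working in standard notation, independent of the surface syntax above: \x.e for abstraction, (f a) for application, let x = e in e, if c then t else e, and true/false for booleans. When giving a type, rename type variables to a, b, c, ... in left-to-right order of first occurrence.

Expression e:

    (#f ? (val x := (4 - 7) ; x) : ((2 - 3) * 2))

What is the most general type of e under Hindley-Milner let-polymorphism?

Derivation:
  unify Bool ~ Bool
  unify Int ~ Int
  unify Int ~ Int
let x : Int
x : Int
  unify Int ~ Int
  unify Int ~ Int
  unify Int ~ Int
  unify Int ~ Int
  unify Int ~ Int

Answer: Int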